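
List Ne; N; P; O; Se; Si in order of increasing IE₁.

Si < Se < P < O < N < Ne

IE₁ increases left→right with effective nuclear charge and decreases top→bottom as the valence shell moves farther out.
These span different periods and groups, so the two trends combine.
Se > Si: period and group pull opposite ways; the across-period shift dominates (941 vs 786 kJ/mol).
P > Se: the two effects oppose for this pair; the down-group effect wins (1012 vs 941 kJ/mol).
O > P: both effects reinforce here, so O is clearly the higher of the two.
N > O: this pair runs against the simple trend — see the exception note.
Ne > N: Ne lies to the right of N in period 2, so the across-period effect alone puts Ne higher.
Note the exception: N has a higher first ionization energy than O, contrary to the simple trend — pairing an electron in O's 2p⁴ costs repulsion energy, so O ionizes more easily than half-filled N (2p³).
Approximate values (kJ/mol): N 1402, O 1314, Ne 2081, Si 786, P 1012, Se 941.
So from lowest to highest: Si < Se < P < O < N < Ne.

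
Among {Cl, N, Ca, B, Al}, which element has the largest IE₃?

Ca

After 2 electrons have been removed, what remains? Cl²⁺ still has 5 valence electrons; N²⁺ still has 3 valence electrons; Ca²⁺ is the bare [Ar] core; B²⁺ still has 1 valence electron; Al²⁺ still has 1 valence electron.
Pulling an electron out of a noble-gas core costs far more than removing a remaining valence electron, so Ca sits at the high end of IE_3.
Valence configurations: Cl²⁺ [Ne]3s²3p³, N²⁺ [He]2s²2p¹, B²⁺ [He]2s¹, Al²⁺ [Ne]3s¹.
Approximate IE_3 values (kJ/mol): Cl 3822, N 4578, Ca 4912, B 3660, Al 2745.
Putting it together, IE_3: Al < B < Cl < N < Ca.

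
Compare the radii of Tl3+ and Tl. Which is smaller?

Forming Tl3+ removes 3 electrons from Tl. Fewer electrons for the same nuclear charge means less shielding and a higher Z_eff on the remaining electrons, and for main-group metals the entire outer shell is lost.
A cation is smaller than its parent atom: Tl3+ < Tl.

Tl3+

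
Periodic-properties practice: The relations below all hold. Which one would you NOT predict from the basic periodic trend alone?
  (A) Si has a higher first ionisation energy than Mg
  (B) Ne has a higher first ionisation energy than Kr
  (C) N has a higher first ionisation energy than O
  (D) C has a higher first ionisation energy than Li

The general trend: first ionisation energy increases across a period and decreases down a group.
(A) Si (period 3, group 14) vs Mg (period 3, group 2): the stated order agrees with the simple trend.
(B) Ne (period 2, group 18) vs Kr (period 4, group 18): the stated order agrees with the simple trend.
(C) N (period 2, group 15) vs O (period 2, group 16): the stated order contradicts the simple trend.
(D) C (period 2, group 14) vs Li (period 2, group 1): the stated order agrees with the simple trend.
The exception is (C): pairing an electron in O's 2p⁴ costs repulsion energy, so O ionizes more easily than half-filled N (2p³).

(C)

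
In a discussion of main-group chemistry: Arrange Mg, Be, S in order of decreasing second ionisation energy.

S > Be > Mg

Consider each +1 ion: Mg⁺ still has 1 valence electron; Be⁺ still has 1 valence electron; S⁺ still has 5 valence electrons.
All are still removing valence electrons, so compare the +1 ions as you would atoms: IE_2 generally rises across a period (higher Z_eff) and falls down a group (larger shell), subject to the usual subshell exceptions.
Valence configurations: Mg⁺ [Ne]3s¹, Be⁺ [He]2s¹, S⁺ [Ne]3s²3p³.
The numbers (kJ/mol): Mg 1451, Be 1757, S 2252.
Putting it together, IE_2: Mg < Be < S.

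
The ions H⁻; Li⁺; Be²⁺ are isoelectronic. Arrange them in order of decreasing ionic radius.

All of these have 2 electrons, so size is governed by nuclear charge alone: the more protons, the stronger the pull on the same electron cloud, and the smaller the ion.
Nuclear charges: Be²⁺ (Z=4), Li⁺ (Z=3), H⁻ (Z=1).
Largest to smallest: H⁻ > Li⁺ > Be²⁺.

H⁻ > Li⁺ > Be²⁺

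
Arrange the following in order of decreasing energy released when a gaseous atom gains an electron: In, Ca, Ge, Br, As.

Br > Ge > As > In > Ca

Ca is in period 4, group 2; Ge is in period 4, group 14; As is in period 4, group 15; Br is in period 4, group 17; In is in period 5, group 13.
Electron affinity generally becomes more exothermic across a period toward the halogens and less exothermic down a group.
Neither a single period nor a single group — weigh both effects.
In > Ca: the two effects oppose for this pair; the across-period effect wins (29 vs 2 kJ/mol).
As > In: both effects reinforce here, so As is clearly the higher of the two.
Ge > As: this pair runs against the simple trend — see the exception note.
Br > Ge: Br lies to the right of Ge in period 4, so the across-period effect alone puts Br higher.
Note the exception: Ge has a higher electron affinity than As, contrary to the simple trend — adding an electron to As's half-filled 4p³ is unfavourable, so Ge (4p²) has the more exothermic EA.
Tabulated electron affinity (kJ/mol): Ca 2, Ge 119, As 78, Br 325, In 29.
So from highest to lowest: Br > Ge > As > In > Ca.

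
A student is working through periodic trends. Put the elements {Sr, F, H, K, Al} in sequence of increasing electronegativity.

H is in period 1, group 1; F is in period 2, group 17; Al is in period 3, group 13; K is in period 4, group 1; Sr is in period 5, group 2.
Electronegativity increases across a period and decreases down a group, tracking effective nuclear charge and atomic size.
Neither a single period nor a single group — weigh both effects.
Sr > K: the two effects oppose for this pair; the across-period effect wins (0.95 vs 0.82).
Al > Sr: both effects reinforce here, so Al is clearly the higher of the two.
H > Al: the two effects oppose for this pair; the down-group effect wins (2.20 vs 1.61).
F > H: period and group pull opposite ways; the across-period shift dominates (3.98 vs 2.20).
For reference (Pauling): H 2.20, F 3.98, Al 1.61, K 0.82, Sr 0.95.
So from lowest to highest: K < Sr < Al < H < F.

K, Sr, Al, H, F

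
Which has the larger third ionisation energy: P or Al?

P

Consider each +2 ion: P²⁺ still has 3 valence electrons; Al²⁺ still has 1 valence electron.
All are still removing valence electrons, so compare the +2 ions as you would atoms: IE_3 generally rises across a period (higher Z_eff) and falls down a group (larger shell), subject to the usual subshell exceptions.
Valence configurations: P²⁺ [Ne]3s²3p¹, Al²⁺ [Ne]3s¹.
The numbers (kJ/mol): P 2914, Al 2745.
Overall IE_3 order: Al < P.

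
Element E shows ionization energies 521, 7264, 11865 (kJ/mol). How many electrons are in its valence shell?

1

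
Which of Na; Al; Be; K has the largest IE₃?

After 2 electrons have been removed, what remains? Na²⁺ is already 1 electron into the core; Al²⁺ still has 1 valence electron; Be²⁺ is the bare [He] core; K²⁺ is already 1 electron into the core.
Pulling an electron out of a noble-gas core costs far more than removing a remaining valence electron, so K, Na and Be sit at the high end of IE_3.
Tabulated IE_3 (kJ/mol): Na 6910, Al 2745, Be 14849, K 4420.
So the third ionization energies run Al < K < Na < Be.

Be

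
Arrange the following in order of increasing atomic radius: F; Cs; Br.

Moving right in a period, electrons are added to the same shell under a stronger nuclear pull, so atoms get smaller; moving down, a new shell is opened and atoms get larger.
Here both period and group differ, so the two effects have to be weighed against each other.
Br > F: Br sits below F in group 17, so the down-group effect alone puts Br larger.
Cs > Br: relative to Br, both the across-period and down-group shifts push Cs's atomic radius up.
For reference (pm): F 64, Br 114, Cs 232.
So from smallest to largest: F < Br < Cs.

F < Br < Cs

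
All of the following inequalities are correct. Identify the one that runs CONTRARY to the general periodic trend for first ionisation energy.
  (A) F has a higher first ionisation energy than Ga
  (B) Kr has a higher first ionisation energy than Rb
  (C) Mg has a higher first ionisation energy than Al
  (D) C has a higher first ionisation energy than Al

(C)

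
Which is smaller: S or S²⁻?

S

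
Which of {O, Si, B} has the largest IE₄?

B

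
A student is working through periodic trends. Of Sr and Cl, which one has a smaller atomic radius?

Across a period the added protons contract the valence shell; down a group each new principal shell makes the atom larger.
Neither a single period nor a single group — weigh both effects.
Sr > Cl: both effects reinforce here, so Sr is clearly the larger of the two.
Approximate values (pm): Cl 99, Sr 185.
So Cl has the smaller atomic radius (Cl < Sr).

Cl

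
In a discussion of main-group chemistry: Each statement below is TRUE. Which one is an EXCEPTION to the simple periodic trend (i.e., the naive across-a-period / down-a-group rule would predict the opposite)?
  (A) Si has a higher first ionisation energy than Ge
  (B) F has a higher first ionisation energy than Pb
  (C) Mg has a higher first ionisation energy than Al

(C)

The general trend: first ionisation energy increases across a period and decreases down a group.
(A) Si (period 3, group 14) vs Ge (period 4, group 14): the stated order agrees with the simple trend.
(B) F (period 2, group 17) vs Pb (period 6, group 14): the stated order agrees with the simple trend.
(C) Mg (period 3, group 2) vs Al (period 3, group 13): the stated order contradicts the simple trend.
The exception is (C): Al's single 3p electron is easier to remove than one from Mg's filled 3s².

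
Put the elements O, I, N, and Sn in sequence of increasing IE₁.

Sn < I < O < N

N is in period 2, group 15; O is in period 2, group 16; Sn is in period 5, group 14; I is in period 5, group 17.
First ionization energy rises across a period (greater Z_eff holds electrons more tightly) and falls down a group (valence electrons are farther from the nucleus).
Here both period and group differ, so the two effects have to be weighed against each other.
I > Sn: I lies to the right of Sn in period 5, so the across-period effect alone puts I higher.
O > I: period and group pull opposite ways; the down-group shift dominates (1314 vs 1008 kJ/mol).
N > O: this pair runs against the simple trend — see the exception note.
Note the exception: N has a higher first ionization energy than O, contrary to the simple trend — pairing an electron in O's 2p⁴ costs repulsion energy, so O ionizes more easily than half-filled N (2p³).
Tabulated first ionization energy (kJ/mol): N 1402, O 1314, Sn 709, I 1008.
So from lowest to highest: Sn < I < O < N.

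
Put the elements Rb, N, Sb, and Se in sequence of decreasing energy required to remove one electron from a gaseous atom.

N is in period 2, group 15; Se is in period 4, group 16; Rb is in period 5, group 1; Sb is in period 5, group 15.
Removing the outermost electron gets harder across a period and easier down a group.
Neither a single period nor a single group — weigh both effects.
Sb > Rb: both are in period 5; the period trend gives Sb the larger value.
Se > Sb: relative to Sb, both the across-period and down-group shifts push Se's first ionization energy up.
N > Se: period and group pull opposite ways; the down-group shift dominates (1402 vs 941 kJ/mol).
Approximate values (kJ/mol): N 1402, Se 941, Rb 403, Sb 831.
So from highest to lowest: N > Se > Sb > Rb.

N, Se, Sb, Rb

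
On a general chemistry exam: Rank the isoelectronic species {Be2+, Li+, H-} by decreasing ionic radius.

H-, Li+, Be2+

All of these have 2 electrons, so size is governed by nuclear charge alone: the more protons, the stronger the pull on the same electron cloud, and the smaller the ion.
Nuclear charges: Be2+ (Z=4), Li+ (Z=3), H- (Z=1).
Largest to smallest: H- > Li+ > Be2+.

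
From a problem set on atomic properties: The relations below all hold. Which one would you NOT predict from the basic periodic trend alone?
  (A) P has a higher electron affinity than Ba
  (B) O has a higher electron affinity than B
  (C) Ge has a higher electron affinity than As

(C)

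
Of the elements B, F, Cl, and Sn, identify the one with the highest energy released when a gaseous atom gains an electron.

Cl

Electron affinity generally becomes more exothermic across a period toward the halogens and less exothermic down a group.
These span different periods and groups, so the two trends combine.
Sn > B: the two effects oppose for this pair; the across-period effect wins (107 vs 27 kJ/mol).
F > Sn: relative to Sn, both the across-period and down-group shifts push F's electron affinity up.
Cl > F: this pair runs against the simple trend — see the exception note.
Note the exception: Cl has a higher electron affinity than F, contrary to the simple trend — F's small 2p subshell makes the incoming electron feel strong e⁻–e⁻ repulsion, so Cl actually releases more energy on gaining an electron.
Tabulated electron affinity (kJ/mol): B 27, F 328, Cl 349, Sn 107.
The highest energy released when a gaseous atom gains an electron among these belongs to Cl.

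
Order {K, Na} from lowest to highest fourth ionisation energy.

K, Na

IE_4 is the cost of taking one more electron from the +3 cation: K³⁺ is already 2 electrons into the core; Na³⁺ is already 2 electrons into the core.
All of these are removing an electron from a noble-gas core or deeper; the smaller core (lower principal quantum number) is held far more tightly, and within a period the higher nuclear charge binds the same core more tightly.
Approximate IE_4 values (kJ/mol): K 5877, Na 9543.
Putting it together, IE_4: K < Na.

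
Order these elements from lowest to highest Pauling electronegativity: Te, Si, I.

Smaller atoms with higher effective nuclear charge are more electronegative.
Here both period and group differ, so the two effects have to be weighed against each other.
Te > Si: the two effects oppose for this pair; the across-period effect wins (2.10 vs 1.90).
I > Te: both are in period 5; the period trend gives I the larger value.
Approximate values (Pauling): Si 1.90, Te 2.10, I 2.66.
So from lowest to highest: Si < Te < I.

Si, Te, I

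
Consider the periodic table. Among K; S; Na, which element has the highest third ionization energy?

Na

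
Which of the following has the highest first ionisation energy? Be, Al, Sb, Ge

Across a period the outer electron is held more tightly (higher IE₁); down a group it sits in a higher shell, more shielded, and comes off more easily.
These sit on a diagonal, where the across-period and down-group effects partly cancel.
Ge > Al: period and group pull opposite ways; the across-period shift dominates (762 vs 578 kJ/mol).
Sb > Ge: the two effects oppose for this pair; the across-period effect wins (831 vs 762 kJ/mol).
Be > Sb: period and group pull opposite ways; the down-group shift dominates (900 vs 831 kJ/mol).
Tabulated first ionization energy (kJ/mol): Be 900, Al 578, Ge 762, Sb 831.
The highest first ionisation energy among these belongs to Be.

Be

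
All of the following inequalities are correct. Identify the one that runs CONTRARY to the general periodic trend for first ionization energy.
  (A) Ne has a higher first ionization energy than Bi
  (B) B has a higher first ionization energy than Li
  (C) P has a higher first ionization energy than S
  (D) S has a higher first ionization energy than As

(C)

The general trend: first ionization energy increases across a period and decreases down a group.
(A) Ne (period 2, group 18) vs Bi (period 6, group 15): the stated order agrees with the simple trend.
(B) B (period 2, group 13) vs Li (period 2, group 1): the stated order agrees with the simple trend.
(C) P (period 3, group 15) vs S (period 3, group 16): the stated order contradicts the simple trend.
(D) S (period 3, group 16) vs As (period 4, group 15): the stated order agrees with the simple trend.
The exception is (C): S (3p⁴) ionizes more easily than half-filled P (3p³) because the paired 3p electron in S is pushed out by e⁻–e⁻ repulsion.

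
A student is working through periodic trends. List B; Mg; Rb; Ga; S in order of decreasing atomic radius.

Rb, Mg, Ga, S, B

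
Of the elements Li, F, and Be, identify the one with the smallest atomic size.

F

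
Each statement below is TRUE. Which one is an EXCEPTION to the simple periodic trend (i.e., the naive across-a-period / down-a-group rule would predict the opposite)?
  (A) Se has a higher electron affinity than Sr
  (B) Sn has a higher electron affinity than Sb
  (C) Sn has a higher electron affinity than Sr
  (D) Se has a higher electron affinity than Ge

(B)

The general trend: electron affinity increases across a period and decreases down a group.
(A) Se (period 4, group 16) vs Sr (period 5, group 2): the stated order agrees with the simple trend.
(B) Sn (period 5, group 14) vs Sb (period 5, group 15): the stated order contradicts the simple trend.
(C) Sn (period 5, group 14) vs Sr (period 5, group 2): the stated order agrees with the simple trend.
(D) Se (period 4, group 16) vs Ge (period 4, group 14): the stated order agrees with the simple trend.
The exception is (B): adding an electron to Sb's half-filled 5p³ is unfavourable, so Sn has the more exothermic EA.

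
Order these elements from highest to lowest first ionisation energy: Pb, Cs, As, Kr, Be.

Be is in period 2, group 2; As is in period 4, group 15; Kr is in period 4, group 18; Cs is in period 6, group 1; Pb is in period 6, group 14.
Across a period the outer electron is held more tightly (higher IE₁); down a group it sits in a higher shell, more shielded, and comes off more easily.
These span different periods and groups, so the two trends combine.
Pb > Cs: both are in period 6; the period trend gives Pb the larger value.
Be > Pb: the two effects oppose for this pair; the down-group effect wins (900 vs 716 kJ/mol).
As > Be: the two effects oppose for this pair; the across-period effect wins (947 vs 900 kJ/mol).
Kr > As: both are in period 4; the period trend gives Kr the larger value.
Tabulated first ionization energy (kJ/mol): Be 900, As 947, Kr 1351, Cs 376, Pb 716.
So from highest to lowest: Kr > As > Be > Pb > Cs.

Kr > As > Be > Pb > Cs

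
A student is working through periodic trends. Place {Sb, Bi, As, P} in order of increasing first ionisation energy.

First ionization energy rises across a period (greater Z_eff holds electrons more tightly) and falls down a group (valence electrons are farther from the nucleus).
All are in group 15, so first ionization energy increases up the group.
So from lowest to highest: Bi < Sb < As < P.

Bi, Sb, As, P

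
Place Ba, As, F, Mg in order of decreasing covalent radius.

Ba > Mg > As > F

Moving right in a period, electrons are added to the same shell under a stronger nuclear pull, so atoms get smaller; moving down, a new shell is opened and atoms get larger.
Here both period and group differ, so the two effects have to be weighed against each other.
As > F: both effects reinforce here, so As is clearly the larger of the two.
Mg > As: period and group pull opposite ways; the across-period shift dominates (139 vs 121 pm).
Ba > Mg: they share group 2; the group trend gives Ba the larger value.
For reference (pm): F 64, Mg 139, As 121, Ba 196.
So from largest to smallest: Ba > Mg > As > F.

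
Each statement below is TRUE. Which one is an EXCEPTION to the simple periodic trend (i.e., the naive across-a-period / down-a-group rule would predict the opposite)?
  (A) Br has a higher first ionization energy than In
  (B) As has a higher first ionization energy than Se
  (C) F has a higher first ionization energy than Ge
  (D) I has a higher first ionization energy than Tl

The general trend: first ionization energy increases across a period and decreases down a group.
(A) Br (period 4, group 17) vs In (period 5, group 13): the stated order agrees with the simple trend.
(B) As (period 4, group 15) vs Se (period 4, group 16): the stated order contradicts the simple trend.
(C) F (period 2, group 17) vs Ge (period 4, group 14): the stated order agrees with the simple trend.
(D) I (period 5, group 17) vs Tl (period 6, group 13): the stated order agrees with the simple trend.
The exception is (B): Se (4p⁴) ionizes more easily than half-filled As (4p³).

(B)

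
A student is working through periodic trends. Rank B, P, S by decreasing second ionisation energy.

B, S, P

After 1 electron has been removed, what remains? B⁺ still has 2 valence electrons; P⁺ still has 4 valence electrons; S⁺ still has 5 valence electrons.
All are still removing valence electrons, so compare the +1 ions as you would atoms: IE_2 generally rises across a period (higher Z_eff) and falls down a group (larger shell), subject to the usual subshell exceptions.
Valence configurations: B⁺ [He]2s², P⁺ [Ne]3s²3p², S⁺ [Ne]3s²3p³.
Tabulated IE_2 (kJ/mol): B 2427, P 1907, S 2252.
Hence IE_2: P < S < B.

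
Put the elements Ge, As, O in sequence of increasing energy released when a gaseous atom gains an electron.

As, Ge, O

O is in period 2, group 16; Ge is in period 4, group 14; As is in period 4, group 15.
EA tends to increase across a period and decrease down a group, though the pattern is less regular than for IE or radius.
Here both period and group differ, so the two effects have to be weighed against each other.
Ge > As: this pair runs against the simple trend — see the exception note.
O > Ge: both effects reinforce here, so O is clearly the higher of the two.
Note the exception: Ge has a higher electron affinity than As, contrary to the simple trend — adding an electron to As's half-filled 4p³ is unfavourable, so Ge (4p²) has the more exothermic EA.
Tabulated electron affinity (kJ/mol): O 141, Ge 119, As 78.
So from lowest to highest: As < Ge < O.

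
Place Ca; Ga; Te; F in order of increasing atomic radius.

F < Ga < Te < Ca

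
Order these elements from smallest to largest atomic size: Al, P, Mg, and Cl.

Cl < P < Al < Mg

Mg is in period 3, group 2; Al is in period 3, group 13; P is in period 3, group 15; Cl is in period 3, group 17.
Across a period the added protons contract the valence shell; down a group each new principal shell makes the atom larger.
All lie in period 3, so atomic radius increases right to left.
So from smallest to largest: Cl < P < Al < Mg.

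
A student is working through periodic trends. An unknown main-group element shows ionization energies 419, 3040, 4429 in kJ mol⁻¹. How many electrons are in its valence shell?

1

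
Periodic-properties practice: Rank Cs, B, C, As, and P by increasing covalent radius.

C, B, P, As, Cs

B is in period 2, group 13; C is in period 2, group 14; P is in period 3, group 15; As is in period 4, group 15; Cs is in period 6, group 1.
Moving right in a period, electrons are added to the same shell under a stronger nuclear pull, so atoms get smaller; moving down, a new shell is opened and atoms get larger.
These span different periods and groups, so the two trends combine.
B > C: B lies to the left of C in period 2, so the across-period effect alone puts B larger.
P > B: the two effects oppose for this pair; the down-group effect wins (111 vs 85 pm).
As > P: they share group 15; the group trend gives As the larger value.
Cs > As: relative to As, both the across-period and down-group shifts push Cs's atomic radius up.
For reference (pm): B 85, C 75, P 111, As 121, Cs 232.
So from smallest to largest: C < B < P < As < Cs.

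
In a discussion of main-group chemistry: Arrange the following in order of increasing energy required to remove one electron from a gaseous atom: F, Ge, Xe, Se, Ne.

Ge, Se, Xe, F, Ne

IE₁ increases left→right with effective nuclear charge and decreases top→bottom as the valence shell moves farther out.
Neither a single period nor a single group — weigh both effects.
Se > Ge: Se lies to the right of Ge in period 4, so the across-period effect alone puts Se higher.
Xe > Se: period and group pull opposite ways; the across-period shift dominates (1170 vs 941 kJ/mol).
F > Xe: period and group pull opposite ways; the down-group shift dominates (1681 vs 1170 kJ/mol).
Ne > F: both are in period 2; the period trend gives Ne the larger value.
Approximate values (kJ/mol): F 1681, Ne 2081, Ge 762, Se 941, Xe 1170.
So from lowest to highest: Ge < Se < Xe < F < Ne.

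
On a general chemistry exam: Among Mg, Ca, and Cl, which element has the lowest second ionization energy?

Ca

After 1 electron has been removed, what remains? Mg⁺ still has 1 valence electron; Ca⁺ still has 1 valence electron; Cl⁺ still has 6 valence electrons.
All are still removing valence electrons, so compare the +1 ions as you would atoms: IE_2 generally rises across a period (higher Z_eff) and falls down a group (larger shell), subject to the usual subshell exceptions.
Valence configurations: Mg⁺ [Ne]3s¹, Ca⁺ [Ar]4s¹, Cl⁺ [Ne]3s²3p⁴.
Approximate IE_2 values (kJ/mol): Mg 1451, Ca 1145, Cl 2298.
Putting it together, IE_2: Ca < Mg < Cl.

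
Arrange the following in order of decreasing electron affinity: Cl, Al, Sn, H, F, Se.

Cl > F > Se > Sn > H > Al

H is in period 1, group 1; F is in period 2, group 17; Al is in period 3, group 13; Cl is in period 3, group 17; Se is in period 4, group 16; Sn is in period 5, group 14.
EA tends to increase across a period and decrease down a group, though the pattern is less regular than for IE or radius.
These span different periods and groups, so the two trends combine.
H > Al: the two effects oppose for this pair; the down-group effect wins (73 vs 42 kJ/mol).
Sn > H: period and group pull opposite ways; the across-period shift dominates (107 vs 73 kJ/mol).
Se > Sn: both effects reinforce here, so Se is clearly the higher of the two.
F > Se: both effects reinforce here, so F is clearly the higher of the two.
Cl > F: this pair runs against the simple trend — see the exception note.
Note the exception: Cl has a higher electron affinity than F, contrary to the simple trend — F's small 2p subshell makes the incoming electron feel strong e⁻–e⁻ repulsion, so Cl actually releases more energy on gaining an electron.
Approximate values (kJ/mol): H 73, F 328, Al 42, Cl 349, Se 195, Sn 107.
So from highest to lowest: Cl > F > Se > Sn > H > Al.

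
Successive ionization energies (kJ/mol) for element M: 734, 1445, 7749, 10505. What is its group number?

Group 2

Look for the largest jump between consecutive ionization energies: IE3/IE2 ≈ 5.4, far larger than any earlier ratio.
That jump marks the point where a core electron is being removed. So the atom has 2 valence electrons.
A main-group element with 2 valence electrons is in group 2.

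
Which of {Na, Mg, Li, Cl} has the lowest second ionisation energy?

Mg

IE_2 is the cost of taking one more electron from the +1 cation: Na⁺ is the bare [Ne] core; Mg⁺ still has 1 valence electron; Li⁺ is the bare [He] core; Cl⁺ still has 6 valence electrons.
Core electrons are held far more tightly than valence electrons, so Na and Li top the IE_2 order.
Valence configurations: Mg⁺ [Ne]3s¹, Cl⁺ [Ne]3s²3p⁴.
The numbers (kJ/mol): Na 4562, Mg 1451, Li 7298, Cl 2298.
Overall IE_2 order: Mg < Cl < Na < Li.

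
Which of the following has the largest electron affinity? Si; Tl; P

Si

Si is in period 3, group 14; P is in period 3, group 15; Tl is in period 6, group 13.
Electron affinity generally becomes more exothermic across a period toward the halogens and less exothermic down a group.
Neither a single period nor a single group — weigh both effects.
P > Tl: relative to Tl, both the across-period and down-group shifts push P's electron affinity up.
Si > P: this pair runs against the simple trend — see the exception note.
Note the exception: Si has a higher electron affinity than P, contrary to the simple trend — adding an electron to P's half-filled 3p³ is unfavourable, so Si (3p²) has the more exothermic EA.
Approximate values (kJ/mol): Si 134, P 72, Tl 19.
The largest electron affinity among these belongs to Si.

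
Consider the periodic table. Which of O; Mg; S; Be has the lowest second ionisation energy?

IE_2 is the cost of taking one more electron from the +1 cation: O⁺ still has 5 valence electrons; Mg⁺ still has 1 valence electron; S⁺ still has 5 valence electrons; Be⁺ still has 1 valence electron.
All are still removing valence electrons, so compare the +1 ions as you would atoms: IE_2 generally rises across a period (higher Z_eff) and falls down a group (larger shell), subject to the usual subshell exceptions.
Valence configurations: O⁺ [He]2s²2p³, Mg⁺ [Ne]3s¹, S⁺ [Ne]3s²3p³, Be⁺ [He]2s¹.
Approximate IE_2 values (kJ/mol): O 3388, Mg 1451, S 2252, Be 1757.
Putting it together, IE_2: Mg < Be < S < O.

Mg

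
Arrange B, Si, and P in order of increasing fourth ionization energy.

Si < P < B

After 3 electrons have been removed, what remains? B³⁺ is the bare [He] core; Si³⁺ still has 1 valence electron; P³⁺ still has 2 valence electrons.
Pulling an electron out of a noble-gas core costs far more than removing a remaining valence electron, so B sits at the high end of IE_4.
Valence configurations: Si³⁺ [Ne]3s¹, P³⁺ [Ne]3s².
Tabulated IE_4 (kJ/mol): B 25026, Si 4356, P 4964.
Putting it together, IE_4: Si < P < B.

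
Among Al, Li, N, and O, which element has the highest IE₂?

Li

The second ionization energy removes an electron from the +1 ion. For each element: Al⁺ still has 2 valence electrons; Li⁺ is the bare [He] core; N⁺ still has 4 valence electrons; O⁺ still has 5 valence electrons.
Core electrons are held far more tightly than valence electrons, so Li tops the IE_2 order.
Valence configurations: Al⁺ [Ne]3s², N⁺ [He]2s²2p², O⁺ [He]2s²2p³.
The numbers (kJ/mol): Al 1817, Li 7298, N 2856, O 3388.
So the second ionization energies run Al < N < O < Li.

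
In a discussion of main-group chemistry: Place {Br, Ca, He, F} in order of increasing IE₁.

Ca, Br, F, He

He is in period 1, group 18; F is in period 2, group 17; Ca is in period 4, group 2; Br is in period 4, group 17.
Across a period the outer electron is held more tightly (higher IE₁); down a group it sits in a higher shell, more shielded, and comes off more easily.
Neither a single period nor a single group — weigh both effects.
Br > Ca: Br lies to the right of Ca in period 4, so the across-period effect alone puts Br higher.
F > Br: they share group 17; the group trend gives F the larger value.
He > F: relative to F, both the across-period and down-group shifts push He's first ionization energy up.
Approximate values (kJ/mol): He 2372, F 1681, Ca 590, Br 1140.
So from lowest to highest: Ca < Br < F < He.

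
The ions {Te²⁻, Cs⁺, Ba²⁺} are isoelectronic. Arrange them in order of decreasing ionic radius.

Te²⁻, Cs⁺, Ba²⁺

All of these have 54 electrons, so size is governed by nuclear charge alone: the more protons, the stronger the pull on the same electron cloud, and the smaller the ion.
Nuclear charges: Ba²⁺ (Z=56), Cs⁺ (Z=55), Te²⁻ (Z=52).
Largest to smallest: Te²⁻ > Cs⁺ > Ba²⁺.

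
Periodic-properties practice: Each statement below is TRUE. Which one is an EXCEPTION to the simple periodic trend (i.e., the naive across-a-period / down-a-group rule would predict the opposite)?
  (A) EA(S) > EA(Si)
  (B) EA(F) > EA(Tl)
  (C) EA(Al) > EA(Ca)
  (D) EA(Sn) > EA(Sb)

(D)

The general trend: electron affinity increases across a period and decreases down a group.
(A) S (period 3, group 16) vs Si (period 3, group 14): the stated order agrees with the simple trend.
(B) F (period 2, group 17) vs Tl (period 6, group 13): the stated order agrees with the simple trend.
(C) Al (period 3, group 13) vs Ca (period 4, group 2): the stated order agrees with the simple trend.
(D) Sn (period 5, group 14) vs Sb (period 5, group 15): the stated order contradicts the simple trend.
The exception is (D): adding an electron to Sb's half-filled 5p³ is unfavourable, so Sn has the more exothermic EA.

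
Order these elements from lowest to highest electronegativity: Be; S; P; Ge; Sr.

Sr, Be, Ge, P, S

Be is in period 2, group 2; P is in period 3, group 15; S is in period 3, group 16; Ge is in period 4, group 14; Sr is in period 5, group 2.
Atoms toward the upper right of the periodic table pull bonding electrons most strongly.
Here both period and group differ, so the two effects have to be weighed against each other.
Be > Sr: they share group 2; the group trend gives Be the larger value.
Ge > Be: the two effects oppose for this pair; the across-period effect wins (2.01 vs 1.57).
P > Ge: both effects reinforce here, so P is clearly the higher of the two.
S > P: S lies to the right of P in period 3, so the across-period effect alone puts S higher.
Tabulated electronegativity (Pauling): Be 1.57, P 2.19, S 2.58, Ge 2.01, Sr 0.95.
So from lowest to highest: Sr < Be < Ge < P < S.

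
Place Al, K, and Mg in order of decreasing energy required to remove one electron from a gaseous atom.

Mg is in period 3, group 2; Al is in period 3, group 13; K is in period 4, group 1.
Removing the outermost electron gets harder across a period and easier down a group.
These span different periods and groups, so the two trends combine.
Al > K: relative to K, both the across-period and down-group shifts push Al's first ionization energy up.
Mg > Al: this pair runs against the simple trend — see the exception note.
Note the exception: Mg has a higher first ionization energy than Al, contrary to the simple trend — Al's single 3p electron is easier to remove than one from Mg's filled 3s².
Tabulated first ionization energy (kJ/mol): Mg 738, Al 578, K 419.
So from highest to lowest: Mg > Al > K.

Mg > Al > K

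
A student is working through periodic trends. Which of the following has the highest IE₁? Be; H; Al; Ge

H is in period 1, group 1; Be is in period 2, group 2; Al is in period 3, group 13; Ge is in period 4, group 14.
IE₁ increases left→right with effective nuclear charge and decreases top→bottom as the valence shell moves farther out.
A diagonal step moves right (one effect) and down (the opposite effect) at once.
Ge > Al: period and group pull opposite ways; the across-period shift dominates (762 vs 578 kJ/mol).
Be > Ge: period and group pull opposite ways; the down-group shift dominates (900 vs 762 kJ/mol).
H > Be: the two effects oppose for this pair; the down-group effect wins (1312 vs 900 kJ/mol).
Tabulated first ionization energy (kJ/mol): H 1312, Be 900, Al 578, Ge 762.
The highest IE₁ among these belongs to H.

H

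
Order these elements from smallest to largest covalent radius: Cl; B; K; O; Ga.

O, B, Cl, Ga, K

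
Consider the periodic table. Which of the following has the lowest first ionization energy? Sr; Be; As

Sr

Be is in period 2, group 2; As is in period 4, group 15; Sr is in period 5, group 2.
First ionization energy rises across a period (greater Z_eff holds electrons more tightly) and falls down a group (valence electrons are farther from the nucleus).
Neither a single period nor a single group — weigh both effects.
Be > Sr: Be sits above Sr in group 2, so the down-group effect alone puts Be higher.
As > Be: the two effects oppose for this pair; the across-period effect wins (947 vs 900 kJ/mol).
For reference (kJ/mol): Be 900, As 947, Sr 550.
The lowest first ionization energy among these belongs to Sr.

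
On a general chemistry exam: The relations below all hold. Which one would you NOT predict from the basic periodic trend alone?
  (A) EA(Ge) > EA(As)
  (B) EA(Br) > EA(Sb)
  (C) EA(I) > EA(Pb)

(A)

The general trend: electron affinity increases across a period and decreases down a group.
(A) Ge (period 4, group 14) vs As (period 4, group 15): the stated order contradicts the simple trend.
(B) Br (period 4, group 17) vs Sb (period 5, group 15): the stated order agrees with the simple trend.
(C) I (period 5, group 17) vs Pb (period 6, group 14): the stated order agrees with the simple trend.
The exception is (A): adding an electron to As's half-filled 4p³ is unfavourable, so Ge (4p²) has the more exothermic EA.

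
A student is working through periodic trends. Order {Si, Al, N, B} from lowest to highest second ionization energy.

The second ionization energy removes an electron from the +1 ion. For each element: Si⁺ still has 3 valence electrons; Al⁺ still has 2 valence electrons; N⁺ still has 4 valence electrons; B⁺ still has 2 valence electrons.
All are still removing valence electrons, so compare the +1 ions as you would atoms: IE_2 generally rises across a period (higher Z_eff) and falls down a group (larger shell), subject to the usual subshell exceptions.
Valence configurations: Si⁺ [Ne]3s²3p¹, Al⁺ [Ne]3s², N⁺ [He]2s²2p², B⁺ [He]2s².
Si⁺ loses a lone 3p electron whereas Al⁺ must break into a filled 3s² pair, so IE_2(Al) > IE_2(Si) even though Si has the higher nuclear charge.
Approximate IE_2 values (kJ/mol): Si 1577, Al 1817, N 2856, B 2427.
Hence IE_2: Si < Al < B < N.

Si < Al < B < N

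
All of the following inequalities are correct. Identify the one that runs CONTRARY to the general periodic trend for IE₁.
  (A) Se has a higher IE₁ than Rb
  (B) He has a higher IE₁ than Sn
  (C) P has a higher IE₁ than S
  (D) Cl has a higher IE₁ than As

The general trend: IE₁ increases across a period and decreases down a group.
(A) Se (period 4, group 16) vs Rb (period 5, group 1): the stated order agrees with the simple trend.
(B) He (period 1, group 18) vs Sn (period 5, group 14): the stated order agrees with the simple trend.
(C) P (period 3, group 15) vs S (period 3, group 16): the stated order contradicts the simple trend.
(D) Cl (period 3, group 17) vs As (period 4, group 15): the stated order agrees with the simple trend.
The exception is (C): S (3p⁴) ionizes more easily than half-filled P (3p³) because the paired 3p electron in S is pushed out by e⁻–e⁻ repulsion.

(C)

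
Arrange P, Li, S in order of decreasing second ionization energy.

After 1 electron has been removed, what remains? P⁺ still has 4 valence electrons; Li⁺ is the bare [He] core; S⁺ still has 5 valence electrons.
Core electrons are held far more tightly than valence electrons, so Li tops the IE_2 order.
Valence configurations: P⁺ [Ne]3s²3p², S⁺ [Ne]3s²3p³.
Tabulated IE_2 (kJ/mol): P 1907, Li 7298, S 2252.
So the second ionization energies run P < S < Li.

Li > S > P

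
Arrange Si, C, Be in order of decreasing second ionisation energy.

C > Be > Si

IE_2 is the cost of taking one more electron from the +1 cation: Si⁺ still has 3 valence electrons; C⁺ still has 3 valence electrons; Be⁺ still has 1 valence electron.
All are still removing valence electrons, so compare the +1 ions as you would atoms: IE_2 generally rises across a period (higher Z_eff) and falls down a group (larger shell), subject to the usual subshell exceptions.
Valence configurations: Si⁺ [Ne]3s²3p¹, C⁺ [He]2s²2p¹, Be⁺ [He]2s¹.
The numbers (kJ/mol): Si 1577, C 2353, Be 1757.
Overall IE_2 order: Si < Be < C.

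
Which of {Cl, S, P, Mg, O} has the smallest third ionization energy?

P

Consider each +2 ion: Cl²⁺ still has 5 valence electrons; S²⁺ still has 4 valence electrons; P²⁺ still has 3 valence electrons; Mg²⁺ is the bare [Ne] core; O²⁺ still has 4 valence electrons.
Breaking into a closed-shell core is much more expensive than removing a leftover valence electron — Mg has the largest IE_3 here.
Valence configurations: Cl²⁺ [Ne]3s²3p³, S²⁺ [Ne]3s²3p², P²⁺ [Ne]3s²3p¹, O²⁺ [He]2s²2p².
Approximate IE_3 values (kJ/mol): Cl 3822, S 3357, P 2914, Mg 7733, O 5300.
Hence IE_3: P < S < Cl < O < Mg.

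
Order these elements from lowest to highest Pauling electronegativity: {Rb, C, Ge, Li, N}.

Li is in period 2, group 1; C is in period 2, group 14; N is in period 2, group 15; Ge is in period 4, group 14; Rb is in period 5, group 1.
Electronegativity increases across a period and decreases down a group, tracking effective nuclear charge and atomic size.
Neither a single period nor a single group — weigh both effects.
Li > Rb: Li sits above Rb in group 1, so the down-group effect alone puts Li higher.
Ge > Li: period and group pull opposite ways; the across-period shift dominates (2.01 vs 0.98).
C > Ge: C sits above Ge in group 14, so the down-group effect alone puts C higher.
N > C: N lies to the right of C in period 2, so the across-period effect alone puts N higher.
For reference (Pauling): Li 0.98, C 2.55, N 3.04, Ge 2.01, Rb 0.82.
So from lowest to highest: Rb < Li < Ge < C < N.

Rb < Li < Ge < C < N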